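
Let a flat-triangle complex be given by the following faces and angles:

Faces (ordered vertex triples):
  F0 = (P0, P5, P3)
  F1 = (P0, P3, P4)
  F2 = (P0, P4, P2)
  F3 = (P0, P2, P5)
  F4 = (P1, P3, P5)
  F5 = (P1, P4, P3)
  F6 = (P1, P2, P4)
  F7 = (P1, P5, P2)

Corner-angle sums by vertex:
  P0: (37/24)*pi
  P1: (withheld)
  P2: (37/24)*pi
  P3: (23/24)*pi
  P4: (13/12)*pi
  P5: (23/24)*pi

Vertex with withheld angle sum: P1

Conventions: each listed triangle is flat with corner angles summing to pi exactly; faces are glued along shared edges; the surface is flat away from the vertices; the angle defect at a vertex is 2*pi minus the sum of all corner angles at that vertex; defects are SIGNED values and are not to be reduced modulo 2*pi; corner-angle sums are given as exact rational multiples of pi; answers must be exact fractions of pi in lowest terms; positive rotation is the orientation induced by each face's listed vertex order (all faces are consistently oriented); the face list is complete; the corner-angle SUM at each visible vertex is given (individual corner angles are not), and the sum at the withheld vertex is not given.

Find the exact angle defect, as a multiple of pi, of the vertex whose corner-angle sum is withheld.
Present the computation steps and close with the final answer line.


V = 6, E = 12, F = 8; chi = V - E + F = 2
Gauss-Bonnet: total defect = 2*pi*chi = 4*pi; visible defects sum to (47/12)*pi

Answer: defect(P1) = pi/12


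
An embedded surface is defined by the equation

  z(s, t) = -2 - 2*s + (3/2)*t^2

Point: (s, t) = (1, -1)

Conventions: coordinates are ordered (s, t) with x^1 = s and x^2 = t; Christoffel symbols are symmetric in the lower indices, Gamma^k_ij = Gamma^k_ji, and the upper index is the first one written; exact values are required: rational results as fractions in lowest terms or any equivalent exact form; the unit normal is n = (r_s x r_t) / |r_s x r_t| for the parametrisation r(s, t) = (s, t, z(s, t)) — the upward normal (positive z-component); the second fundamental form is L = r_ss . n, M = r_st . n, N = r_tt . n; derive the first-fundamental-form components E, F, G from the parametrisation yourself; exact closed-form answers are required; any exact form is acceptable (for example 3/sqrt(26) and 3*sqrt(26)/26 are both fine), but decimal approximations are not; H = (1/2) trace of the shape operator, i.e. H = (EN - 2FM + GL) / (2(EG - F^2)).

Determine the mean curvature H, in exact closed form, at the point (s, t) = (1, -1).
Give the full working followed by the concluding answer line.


z_s = -2, z_t = -3, z_ss = 0, z_st = 0, z_tt = 3
E = 5, F = 6, G = 10; answer radicand W^2 = 14
unnormalised second-form numerators: l = 0, m = 0, n = 3; L = l/sqrt(14), and similarly M = m/sqrt(W^2), N = n/sqrt(W^2)
H = (E*n - 2*F*m + G*l) / (2*(EG - F^2)*sqrt(W^2)); E*n - 2*F*m + G*l = 15, EG - F^2 = 14, so H = (15/28)/sqrt(14)

Answer: H = 15*sqrt(14)/392


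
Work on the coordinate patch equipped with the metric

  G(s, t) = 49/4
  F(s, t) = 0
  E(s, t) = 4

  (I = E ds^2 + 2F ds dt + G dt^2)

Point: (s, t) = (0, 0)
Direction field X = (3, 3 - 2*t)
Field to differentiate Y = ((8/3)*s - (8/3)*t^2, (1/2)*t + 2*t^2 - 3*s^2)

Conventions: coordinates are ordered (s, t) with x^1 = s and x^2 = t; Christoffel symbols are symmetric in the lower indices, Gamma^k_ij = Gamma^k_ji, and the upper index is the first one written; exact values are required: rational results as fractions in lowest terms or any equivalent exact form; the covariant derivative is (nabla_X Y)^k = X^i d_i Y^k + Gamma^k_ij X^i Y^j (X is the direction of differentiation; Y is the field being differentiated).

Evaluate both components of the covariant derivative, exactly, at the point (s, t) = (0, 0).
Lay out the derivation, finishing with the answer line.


E = 4, F = 0, G = 49/4 at the point
E_s = 0, E_t = 0, F_s = 0, F_t = 0, G_s = 0, G_t = 0
EG - F^2 = 49;  g^inv = (1/49) * [[49/4, 0], [0, 4]]
first-kind symbols [ij,l] = (1/2)(d_i g_jl + d_j g_il - d_l g_ij): [ss,s] = E_s/2 = 0, [ss,t] = F_s - E_t/2 = 0, [st,s] = E_t/2 = 0, [st,t] = G_s/2 = 0, [tt,s] = F_t - G_s/2 = 0, [tt,t] = G_t/2 = 0
Gamma^s_ij = (G*[ij,s] - F*[ij,t])/(EG - F^2), Gamma^t_ij = (E*[ij,t] - F*[ij,s])/(EG - F^2)
Gamma_sss = 0, Gamma_sst = 0, Gamma_stt = 0, Gamma_tss = 0, Gamma_tst = 0, Gamma_ttt = 0
X = (3, 3), Y = (0, 0) at the point

Answer: (nabla_X Y)^s = 8, (nabla_X Y)^t = 3/2


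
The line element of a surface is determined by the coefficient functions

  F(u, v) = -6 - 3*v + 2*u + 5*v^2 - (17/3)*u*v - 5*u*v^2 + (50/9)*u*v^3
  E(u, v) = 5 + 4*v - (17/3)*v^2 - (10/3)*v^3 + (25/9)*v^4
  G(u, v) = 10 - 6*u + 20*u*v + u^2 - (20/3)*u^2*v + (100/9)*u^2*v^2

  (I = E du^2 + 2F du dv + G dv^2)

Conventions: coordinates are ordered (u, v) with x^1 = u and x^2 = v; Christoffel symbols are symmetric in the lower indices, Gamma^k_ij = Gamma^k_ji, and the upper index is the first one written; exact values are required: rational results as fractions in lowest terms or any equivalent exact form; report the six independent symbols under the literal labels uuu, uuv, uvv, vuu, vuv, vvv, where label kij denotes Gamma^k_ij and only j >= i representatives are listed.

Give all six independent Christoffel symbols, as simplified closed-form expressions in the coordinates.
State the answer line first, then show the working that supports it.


Answer: Gamma_uuu = 0, Gamma_uuv = (50*v^3 - 45*v^2 - 51*v + 18)/(100*u^2*v^2 - 60*u^2*v + 9*u^2 + 180*u*v - 54*u + 25*v^4 - 30*v^3 - 51*v^2 + 36*v + 126), Gamma_uvv = (50*u*v^2 - 30*u*v - 60*u)/(100*u^2*v^2 - 60*u^2*v + 9*u^2 + 180*u*v - 54*u + 25*v^4 - 30*v^3 - 51*v^2 + 36*v + 126), Gamma_vuu = 0, Gamma_vuv = (100*u*v^2 - 60*u*v + 9*u + 90*v - 27)/(100*u^2*v^2 - 60*u^2*v + 9*u^2 + 180*u*v - 54*u + 25*v^4 - 30*v^3 - 51*v^2 + 36*v + 126), Gamma_vvv = (100*u^2*v - 30*u^2 + 90*u)/(100*u^2*v^2 - 60*u^2*v + 9*u^2 + 180*u*v - 54*u + 25*v^4 - 30*v^3 - 51*v^2 + 36*v + 126)

E = 5 + 4*v - (17/3)*v^2 - (10/3)*v^3 + (25/9)*v^4; F = -6 - 3*v + 2*u + 5*v^2 - (17/3)*u*v - 5*u*v^2 + (50/9)*u*v^3; G = 10 - 6*u + 20*u*v + u^2 - (20/3)*u^2*v + (100/9)*u^2*v^2
Gamma^k_ij = (1/2) g^{kl} (d_i g_jl + d_j g_il - d_l g_ij), with g^inv = (1/(EG-F^2)) [[G, -F], [-F, E]]
first partials: E_u = 0, E_v = 4 - (34/3)*v - 10*v^2 + (100/9)*v^3, F_u = 2 - (17/3)*v - 5*v^2 + (50/9)*v^3, F_v = -3 + 10*v - (17/3)*u - 10*u*v + (50/3)*u*v^2, G_u = -6 + 20*v + 2*u - (40/3)*u*v + (200/9)*u*v^2, G_v = 20*u - (20/3)*u^2 + (200/9)*u^2*v
D = EG - F^2 = 14 + 4*v - 6*u - (17/3)*v^2 + 20*u*v + u^2 - (10/3)*v^3 - (20/3)*u^2*v + (25/9)*v^4 + (100/9)*u^2*v^2
expanded: Gamma^u_uu = (G E_u - 2F F_u + F E_v)/(2D), Gamma^u_uv = (G E_v - F G_u)/(2D), Gamma^u_vv = (2G F_v - G G_u - F G_v)/(2D), Gamma^v_uu = (2E F_u - E E_v - F E_u)/(2D), Gamma^v_uv = (E G_u - F E_v)/(2D), Gamma^v_vv = (E G_v - 2F F_v + F G_u)/(2D); substitute and cancel common factors


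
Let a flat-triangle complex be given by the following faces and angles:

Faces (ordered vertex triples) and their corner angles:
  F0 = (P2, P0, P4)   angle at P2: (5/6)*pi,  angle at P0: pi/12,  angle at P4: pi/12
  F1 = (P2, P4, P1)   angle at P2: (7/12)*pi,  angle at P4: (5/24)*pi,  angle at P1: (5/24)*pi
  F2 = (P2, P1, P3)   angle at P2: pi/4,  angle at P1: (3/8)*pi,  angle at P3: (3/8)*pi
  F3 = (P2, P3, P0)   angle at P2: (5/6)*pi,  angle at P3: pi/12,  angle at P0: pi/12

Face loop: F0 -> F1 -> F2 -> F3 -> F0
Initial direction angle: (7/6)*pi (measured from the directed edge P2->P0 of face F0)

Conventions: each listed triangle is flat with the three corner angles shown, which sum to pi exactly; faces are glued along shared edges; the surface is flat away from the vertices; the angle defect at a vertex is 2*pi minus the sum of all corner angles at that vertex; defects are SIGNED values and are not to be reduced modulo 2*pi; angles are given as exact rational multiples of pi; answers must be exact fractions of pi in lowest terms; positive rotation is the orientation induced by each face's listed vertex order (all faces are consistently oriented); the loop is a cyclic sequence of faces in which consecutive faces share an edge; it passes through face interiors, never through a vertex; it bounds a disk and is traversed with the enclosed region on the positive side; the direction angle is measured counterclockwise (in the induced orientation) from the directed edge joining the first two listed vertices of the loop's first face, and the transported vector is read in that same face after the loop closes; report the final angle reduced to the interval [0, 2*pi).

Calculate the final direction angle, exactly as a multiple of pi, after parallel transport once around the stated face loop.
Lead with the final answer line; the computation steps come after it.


Answer: final direction angle = (2/3)*pi

enclosed vertex P2: corner angles sum to (5/2)*pi, defect = 2*pi - (5/2)*pi = -pi/2
final direction = starting direction + enclosed defect total, reduced mod 2*pi (induced orientation)
final angle = (7/6)*pi - pi/2 = (2/3)*pi (mod 2*pi)


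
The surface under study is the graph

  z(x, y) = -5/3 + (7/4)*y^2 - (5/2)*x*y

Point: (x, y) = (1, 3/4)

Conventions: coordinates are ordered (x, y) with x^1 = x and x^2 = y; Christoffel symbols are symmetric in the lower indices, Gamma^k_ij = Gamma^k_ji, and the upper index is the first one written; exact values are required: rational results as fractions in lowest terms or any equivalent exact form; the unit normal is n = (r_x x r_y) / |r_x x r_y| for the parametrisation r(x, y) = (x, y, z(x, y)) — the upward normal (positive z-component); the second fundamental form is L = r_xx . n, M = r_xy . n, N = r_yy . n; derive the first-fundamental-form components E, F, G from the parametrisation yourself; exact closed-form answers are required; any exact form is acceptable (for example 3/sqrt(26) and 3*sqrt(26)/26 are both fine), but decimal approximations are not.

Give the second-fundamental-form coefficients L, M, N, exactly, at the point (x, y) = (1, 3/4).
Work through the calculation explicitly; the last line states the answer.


z_x = -15/8, z_y = 1/8, z_xx = 0, z_xy = -5/2, z_yy = 7/2
E = 289/64, F = -15/64, G = 65/64; answer radicand W^2 = 145/32
unnormalised second-form numerators: l = 0, m = -5/2, n = 7/2; L = l/sqrt(145/32), and similarly M = m/sqrt(W^2), N = n/sqrt(W^2)

Answer: L = 0, M = -2*sqrt(290)/29, N = 14*sqrt(290)/145


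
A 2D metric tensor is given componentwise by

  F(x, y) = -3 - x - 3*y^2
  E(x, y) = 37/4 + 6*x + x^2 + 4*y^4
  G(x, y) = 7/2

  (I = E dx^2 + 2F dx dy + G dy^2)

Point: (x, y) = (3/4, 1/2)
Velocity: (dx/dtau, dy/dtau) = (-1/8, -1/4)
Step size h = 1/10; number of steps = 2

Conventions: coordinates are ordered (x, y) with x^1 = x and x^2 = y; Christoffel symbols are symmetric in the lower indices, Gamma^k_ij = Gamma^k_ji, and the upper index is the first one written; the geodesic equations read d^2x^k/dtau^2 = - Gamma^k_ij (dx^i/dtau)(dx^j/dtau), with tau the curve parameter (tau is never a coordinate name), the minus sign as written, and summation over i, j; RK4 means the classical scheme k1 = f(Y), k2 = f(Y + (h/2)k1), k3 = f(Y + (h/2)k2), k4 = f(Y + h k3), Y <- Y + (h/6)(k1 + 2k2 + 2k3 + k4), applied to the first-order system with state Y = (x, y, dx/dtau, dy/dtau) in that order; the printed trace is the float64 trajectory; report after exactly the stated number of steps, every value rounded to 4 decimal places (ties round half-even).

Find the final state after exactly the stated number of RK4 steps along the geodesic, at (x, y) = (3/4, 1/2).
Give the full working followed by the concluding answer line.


f(Y) = (dx/dtau, dy/dtau, -Gamma^x_ij Y'^i Y'^j, -Gamma^y_ij Y'^i Y'^j) with the Gammas evaluated at the stage position; h = 0.100000; intermediate values shown to 6 dp
step 0: x = 0.7500, y = 0.5000, dx/dtau = -0.1250, dy/dtau = -0.2500
step 1:
  k1: at (x, y) = (0.750000, 0.500000), (dx/dtau, dy/dtau) = (-0.125000, -0.250000); Gamma_xxx = 0.134283, Gamma_xxy = 0.113937, Gamma_xyy = -0.341811, Gamma_yxx = -0.398779, Gamma_yxy = 0.146490, Gamma_yyy = -0.439471; k1 = (-0.125000, -0.250000, 0.012144, 0.024542)
  k2: at (x, y) = (0.743750, 0.487500), (dx/dtau, dy/dtau) = (-0.124393, -0.248773); Gamma_xxx = 0.146336, Gamma_xxy = 0.105126, Gamma_xyy = -0.331759, Gamma_yxx = -0.364195, Gamma_yxy = 0.133862, Gamma_yyy = -0.422445; k2 = (-0.124393, -0.248773, 0.011761, 0.023495)
  k3: at (x, y) = (0.743780, 0.487561), (dx/dtau, dy/dtau) = (-0.124412, -0.248825); Gamma_xxx = 0.146279, Gamma_xxy = 0.105168, Gamma_xyy = -0.331808, Gamma_yxx = -0.364359, Gamma_yxy = 0.133922, Gamma_yyy = -0.422528; k3 = (-0.124412, -0.248825, 0.011768, 0.023508)
  k4: at (x, y) = (0.737559, 0.475117), (dx/dtau, dy/dtau) = (-0.123823, -0.247649); Gamma_xxx = 0.157426, Gamma_xxy = 0.096901, Gamma_xyy = -0.321948, Gamma_yxx = -0.332290, Gamma_yxy = 0.122227, Gamma_yyy = -0.406093; k4 = (-0.123823, -0.247649, 0.011389, 0.022504)
  Y <- Y + (h/6)(k1 + 2k2 + 2k3 + k4): x = 0.7376, y = 0.4751, dx/dtau = -0.1238, dy/dtau = -0.2476
step 2:
  k1: at (x, y) = (0.737559, 0.475119), (dx/dtau, dy/dtau) = (-0.123823, -0.247649); Gamma_xxx = 0.157424, Gamma_xxy = 0.096902, Gamma_xyy = -0.321949, Gamma_yxx = -0.332294, Gamma_yxy = 0.122228, Gamma_yyy = -0.406095; k1 = (-0.123823, -0.247649, 0.011389, 0.022504)
  k2: at (x, y) = (0.731368, 0.462737), (dx/dtau, dy/dtau) = (-0.123254, -0.246524); Gamma_xxx = 0.167719, Gamma_xxy = 0.089155, Gamma_xyy = -0.312277, Gamma_yxx = -0.302602, Gamma_yxy = 0.111412, Gamma_yyy = -0.390234; k2 = (-0.123254, -0.246524, 0.011012, 0.021543)
  k3: at (x, y) = (0.731397, 0.462793), (dx/dtau, dy/dtau) = (-0.123273, -0.246572); Gamma_xxx = 0.167674, Gamma_xxy = 0.089189, Gamma_xyy = -0.312320, Gamma_yxx = -0.302732, Gamma_yxy = 0.111459, Gamma_yyy = -0.390305; k3 = (-0.123273, -0.246572, 0.011018, 0.021554)
  k4: at (x, y) = (0.725232, 0.450462), (dx/dtau, dy/dtau) = (-0.122722, -0.245494); Gamma_xxx = 0.177187, Gamma_xxy = 0.081929, Gamma_xyy = -0.302819, Gamma_yxx = -0.275235, Gamma_yxy = 0.101451, Gamma_yyy = -0.374975; k4 = (-0.122722, -0.245494, 0.010645, 0.020631)
  Y <- Y + (h/6)(k1 + 2k2 + 2k3 + k4): x = 0.7252, y = 0.4505, dx/dtau = -0.1227, dy/dtau = -0.2455

Answer: x = 0.7252, y = 0.4505, dx/dtau = -0.1227, dy/dtau = -0.2455


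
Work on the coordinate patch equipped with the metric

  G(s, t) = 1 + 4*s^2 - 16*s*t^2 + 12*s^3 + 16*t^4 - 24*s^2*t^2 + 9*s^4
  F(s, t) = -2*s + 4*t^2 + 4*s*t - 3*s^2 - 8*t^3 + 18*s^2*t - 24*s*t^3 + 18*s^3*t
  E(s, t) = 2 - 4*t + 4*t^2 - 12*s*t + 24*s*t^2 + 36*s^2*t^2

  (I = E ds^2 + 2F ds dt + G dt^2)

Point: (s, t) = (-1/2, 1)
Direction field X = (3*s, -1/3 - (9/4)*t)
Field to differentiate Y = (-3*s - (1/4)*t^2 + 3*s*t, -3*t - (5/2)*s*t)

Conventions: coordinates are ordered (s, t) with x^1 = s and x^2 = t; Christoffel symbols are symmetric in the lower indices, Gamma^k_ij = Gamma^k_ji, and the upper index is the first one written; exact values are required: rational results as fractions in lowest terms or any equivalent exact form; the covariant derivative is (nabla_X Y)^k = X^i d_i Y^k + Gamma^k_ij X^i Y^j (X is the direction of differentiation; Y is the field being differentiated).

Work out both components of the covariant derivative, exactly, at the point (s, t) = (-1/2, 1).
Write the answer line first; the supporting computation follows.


Answer: (nabla_X Y)^s = 6193/738, (nabla_X Y)^t = 89291/5904

E = 5, F = 17/2, G = 305/16 at the point
E_s = -24, E_t = 4, F_s = -47/2, F_t = 81/4, G_s = 17/2, G_t = 68
EG - F^2 = 369/16;  g^inv = (16/369) * [[305/16, -17/2], [-17/2, 5]]
first-kind symbols [ij,l] = (1/2)(d_i g_jl + d_j g_il - d_l g_ij): [ss,s] = E_s/2 = -12, [ss,t] = F_s - E_t/2 = -51/2, [st,s] = E_t/2 = 2, [st,t] = G_s/2 = 17/4, [tt,s] = F_t - G_s/2 = 16, [tt,t] = G_t/2 = 34
Gamma^s_ij = (G*[ij,s] - F*[ij,t])/(EG - F^2), Gamma^t_ij = (E*[ij,t] - F*[ij,s])/(EG - F^2)
Gamma_sss = -64/123, Gamma_sst = 32/369, Gamma_stt = 256/369, Gamma_tss = -136/123, Gamma_tst = 68/369, Gamma_ttt = 544/369
X = (-3/2, -31/12), Y = (-1/4, -7/4) at the point


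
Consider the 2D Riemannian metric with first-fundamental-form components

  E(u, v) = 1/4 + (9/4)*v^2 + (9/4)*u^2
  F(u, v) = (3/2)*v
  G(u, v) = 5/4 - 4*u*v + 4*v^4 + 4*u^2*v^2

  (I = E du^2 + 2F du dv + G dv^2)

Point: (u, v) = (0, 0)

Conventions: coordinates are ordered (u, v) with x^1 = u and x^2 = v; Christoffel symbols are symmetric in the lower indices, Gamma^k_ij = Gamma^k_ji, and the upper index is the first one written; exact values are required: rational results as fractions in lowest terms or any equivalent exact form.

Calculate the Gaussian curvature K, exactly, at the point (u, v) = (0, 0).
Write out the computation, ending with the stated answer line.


E = 1/4, F = 0, G = 5/4, EG - F^2 = 5/16 at the point
E_u = 0, E_v = 0, F_u = 0, F_v = 3/2, G_u = 0, G_v = 0
E_vv = 9/2, F_uv = 0, G_uu = 0
By Brioschi, K is (det M1 - det M2) divided by (EG - F^2) squared.
M1 = [[-E_vv/2 + F_uv - G_uu/2, E_u/2, F_u - E_v/2], [F_v - G_u/2, E, F], [G_v/2, F, G]] = [[-9/4, 0, 0], [3/2, 1/4, 0], [0, 0, 5/4]]; det M1 = -45/64
M2 = [[0, E_v/2, G_u/2], [E_v/2, E, F], [G_u/2, F, G]] = [[0, 0, 0], [0, 1/4, 0], [0, 0, 5/4]]; det M2 = 0
det M1 - det M2 = -45/64; K = -45/64 / (5/16)^2 = -36/5

Answer: K = -36/5


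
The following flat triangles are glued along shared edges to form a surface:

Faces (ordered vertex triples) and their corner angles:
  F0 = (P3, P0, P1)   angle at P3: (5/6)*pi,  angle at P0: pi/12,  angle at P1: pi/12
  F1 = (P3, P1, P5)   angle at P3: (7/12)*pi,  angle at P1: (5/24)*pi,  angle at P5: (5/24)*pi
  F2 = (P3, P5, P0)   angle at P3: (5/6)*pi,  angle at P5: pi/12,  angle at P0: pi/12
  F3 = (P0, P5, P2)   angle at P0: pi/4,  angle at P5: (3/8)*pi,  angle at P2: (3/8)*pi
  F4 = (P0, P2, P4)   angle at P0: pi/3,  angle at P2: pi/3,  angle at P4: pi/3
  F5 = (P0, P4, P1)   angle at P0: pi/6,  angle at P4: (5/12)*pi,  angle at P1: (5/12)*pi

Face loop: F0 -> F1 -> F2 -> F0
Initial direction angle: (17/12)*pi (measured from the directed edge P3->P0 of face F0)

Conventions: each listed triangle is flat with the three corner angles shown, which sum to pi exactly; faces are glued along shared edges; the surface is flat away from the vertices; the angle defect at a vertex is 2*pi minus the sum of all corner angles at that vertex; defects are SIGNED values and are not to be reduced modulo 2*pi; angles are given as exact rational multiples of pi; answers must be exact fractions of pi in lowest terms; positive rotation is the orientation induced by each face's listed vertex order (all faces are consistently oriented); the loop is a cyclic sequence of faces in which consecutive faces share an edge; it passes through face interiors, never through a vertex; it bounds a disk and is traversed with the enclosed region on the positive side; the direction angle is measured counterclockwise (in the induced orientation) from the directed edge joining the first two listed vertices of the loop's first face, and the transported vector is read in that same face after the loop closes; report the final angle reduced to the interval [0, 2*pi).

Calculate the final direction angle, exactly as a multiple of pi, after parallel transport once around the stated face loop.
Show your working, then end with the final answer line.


enclosed vertex P3: corner angles sum to (9/4)*pi, defect = 2*pi - (9/4)*pi = -pi/4
transport around the loop rotates by the sum of enclosed defects; add to the initial angle mod 2*pi
final angle = (17/12)*pi - pi/4 = (7/6)*pi (mod 2*pi)

Answer: final direction angle = (7/6)*pi


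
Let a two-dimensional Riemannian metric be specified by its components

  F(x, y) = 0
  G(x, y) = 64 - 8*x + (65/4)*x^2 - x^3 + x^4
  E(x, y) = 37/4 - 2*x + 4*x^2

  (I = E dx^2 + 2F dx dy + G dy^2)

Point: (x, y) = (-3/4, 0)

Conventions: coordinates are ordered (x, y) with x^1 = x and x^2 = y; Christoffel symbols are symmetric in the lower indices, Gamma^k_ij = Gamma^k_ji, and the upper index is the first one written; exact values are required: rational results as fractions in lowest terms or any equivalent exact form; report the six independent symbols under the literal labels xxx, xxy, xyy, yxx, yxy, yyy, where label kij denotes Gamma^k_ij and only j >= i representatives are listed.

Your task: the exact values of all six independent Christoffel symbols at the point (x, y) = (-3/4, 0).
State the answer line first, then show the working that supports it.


Answer: Gamma_xxx = -4/13, Gamma_xxy = 0, Gamma_xyy = 11/8, Gamma_yxx = 0, Gamma_yxy = -32/143, Gamma_yyy = 0

E = 13, F = 0, G = 20449/256 at the point
E_x = -8, E_y = 0, F_x = 0, F_y = 0, G_x = -143/4, G_y = 0
EG - F^2 = 265837/256;  g^inv = (256/265837) * [[20449/256, 0], [0, 13]]
first-kind symbols [ij,l] = (1/2)(d_i g_jl + d_j g_il - d_l g_ij): [xx,x] = E_x/2 = -4, [xx,y] = F_x - E_y/2 = 0, [xy,x] = E_y/2 = 0, [xy,y] = G_x/2 = -143/8, [yy,x] = F_y - G_x/2 = 143/8, [yy,y] = G_y/2 = 0
Gamma^x_ij = (G*[ij,x] - F*[ij,y])/(EG - F^2), Gamma^y_ij = (E*[ij,y] - F*[ij,x])/(EG - F^2)


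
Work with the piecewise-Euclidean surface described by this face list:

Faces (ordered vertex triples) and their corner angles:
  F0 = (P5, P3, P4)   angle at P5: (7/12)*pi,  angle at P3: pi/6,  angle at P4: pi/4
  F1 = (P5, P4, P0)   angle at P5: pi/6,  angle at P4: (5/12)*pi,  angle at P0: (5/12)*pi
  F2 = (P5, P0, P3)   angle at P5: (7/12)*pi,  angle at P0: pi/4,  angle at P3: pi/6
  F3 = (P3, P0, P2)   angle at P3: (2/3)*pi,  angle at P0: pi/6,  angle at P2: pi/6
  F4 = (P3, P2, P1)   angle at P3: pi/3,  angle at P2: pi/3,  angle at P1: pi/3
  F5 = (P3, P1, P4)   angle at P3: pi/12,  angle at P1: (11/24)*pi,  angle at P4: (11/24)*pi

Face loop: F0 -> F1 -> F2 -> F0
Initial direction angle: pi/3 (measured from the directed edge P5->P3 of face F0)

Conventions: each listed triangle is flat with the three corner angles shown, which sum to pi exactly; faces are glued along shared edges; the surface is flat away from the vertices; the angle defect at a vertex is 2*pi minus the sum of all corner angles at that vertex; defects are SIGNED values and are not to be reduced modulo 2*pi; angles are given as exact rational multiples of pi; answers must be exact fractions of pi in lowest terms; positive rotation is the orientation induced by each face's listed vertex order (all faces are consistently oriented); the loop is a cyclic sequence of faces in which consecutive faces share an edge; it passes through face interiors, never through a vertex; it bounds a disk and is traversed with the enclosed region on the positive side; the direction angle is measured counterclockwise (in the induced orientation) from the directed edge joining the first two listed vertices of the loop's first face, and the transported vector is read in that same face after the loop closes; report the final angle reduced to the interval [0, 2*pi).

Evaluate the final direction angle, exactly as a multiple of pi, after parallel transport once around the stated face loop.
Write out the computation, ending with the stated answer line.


enclosed vertex P5: corner angles sum to (4/3)*pi, defect = 2*pi - (4/3)*pi = (2/3)*pi
by Gauss-Bonnet the loop rotates the vector by the enclosed defect sum (positive orientation, mod 2*pi)
final angle = pi/3 + (2/3)*pi = pi (mod 2*pi)

Answer: final direction angle = pi


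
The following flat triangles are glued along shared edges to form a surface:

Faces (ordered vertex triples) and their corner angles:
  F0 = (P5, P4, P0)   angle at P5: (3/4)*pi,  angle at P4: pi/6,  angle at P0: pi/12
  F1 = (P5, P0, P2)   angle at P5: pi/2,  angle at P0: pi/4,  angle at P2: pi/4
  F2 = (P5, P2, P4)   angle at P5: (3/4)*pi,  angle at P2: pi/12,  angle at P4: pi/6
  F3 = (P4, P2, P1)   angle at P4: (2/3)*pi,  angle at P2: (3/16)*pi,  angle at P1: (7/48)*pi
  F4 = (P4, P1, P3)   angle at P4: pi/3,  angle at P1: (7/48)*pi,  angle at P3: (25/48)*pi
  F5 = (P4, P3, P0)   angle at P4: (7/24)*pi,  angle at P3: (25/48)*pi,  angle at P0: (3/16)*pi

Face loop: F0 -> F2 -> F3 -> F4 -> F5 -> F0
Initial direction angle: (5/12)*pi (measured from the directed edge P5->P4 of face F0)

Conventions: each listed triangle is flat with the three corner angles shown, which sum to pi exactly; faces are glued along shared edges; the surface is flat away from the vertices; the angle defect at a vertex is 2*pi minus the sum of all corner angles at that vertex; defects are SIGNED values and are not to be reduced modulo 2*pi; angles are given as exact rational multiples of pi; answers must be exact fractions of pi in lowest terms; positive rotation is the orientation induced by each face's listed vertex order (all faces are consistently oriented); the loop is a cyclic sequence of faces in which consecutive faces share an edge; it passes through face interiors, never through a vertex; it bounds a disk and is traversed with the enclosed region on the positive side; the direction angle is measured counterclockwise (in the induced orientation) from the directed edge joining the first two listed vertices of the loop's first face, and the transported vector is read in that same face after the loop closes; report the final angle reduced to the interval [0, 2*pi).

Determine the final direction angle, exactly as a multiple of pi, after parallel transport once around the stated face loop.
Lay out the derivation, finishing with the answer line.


enclosed vertex P4: corner angles sum to (13/8)*pi, defect = 2*pi - (13/8)*pi = (3/8)*pi
the final direction is the initial angle plus the enclosed defects, taken mod 2*pi in the induced orientation
final angle = (5/12)*pi + (3/8)*pi = (19/24)*pi (mod 2*pi)

Answer: final direction angle = (19/24)*pi


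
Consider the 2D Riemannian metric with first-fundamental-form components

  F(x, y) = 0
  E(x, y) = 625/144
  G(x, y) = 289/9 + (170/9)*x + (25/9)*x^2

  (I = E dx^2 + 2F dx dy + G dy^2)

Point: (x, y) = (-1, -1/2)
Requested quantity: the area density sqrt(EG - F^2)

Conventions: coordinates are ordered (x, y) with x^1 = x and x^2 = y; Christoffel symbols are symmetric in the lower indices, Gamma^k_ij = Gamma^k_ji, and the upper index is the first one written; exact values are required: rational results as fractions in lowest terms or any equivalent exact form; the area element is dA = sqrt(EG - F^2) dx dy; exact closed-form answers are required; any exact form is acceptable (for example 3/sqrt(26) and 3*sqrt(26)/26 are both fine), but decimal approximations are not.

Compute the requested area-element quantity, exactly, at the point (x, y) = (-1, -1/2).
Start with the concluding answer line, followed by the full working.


Answer: sqrt(EG - F^2) = 25/3

E = 625/144, F = 0, G = 16; EG - F^2 = 625/9


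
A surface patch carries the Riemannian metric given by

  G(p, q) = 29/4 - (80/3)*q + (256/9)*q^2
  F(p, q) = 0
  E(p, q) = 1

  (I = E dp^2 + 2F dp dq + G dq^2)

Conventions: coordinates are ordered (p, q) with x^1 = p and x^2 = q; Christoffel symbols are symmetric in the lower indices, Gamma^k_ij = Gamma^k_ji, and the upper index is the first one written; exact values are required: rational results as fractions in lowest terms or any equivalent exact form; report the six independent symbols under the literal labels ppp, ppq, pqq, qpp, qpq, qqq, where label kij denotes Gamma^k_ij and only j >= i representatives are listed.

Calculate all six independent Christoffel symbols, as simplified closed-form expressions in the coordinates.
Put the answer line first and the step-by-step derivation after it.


Answer: Gamma_ppp = 0, Gamma_ppq = 0, Gamma_pqq = 0, Gamma_qpp = 0, Gamma_qpq = 0, Gamma_qqq = (1024*q - 480)/(1024*q^2 - 960*q + 261)

E = 1; F = 0; G = 29/4 - (80/3)*q + (256/9)*q^2
Gamma^k_ij = (1/2) g^{kl} (d_i g_jl + d_j g_il - d_l g_ij), with g^inv = (1/(EG-F^2)) [[G, -F], [-F, E]]
first partials: E_p = 0, E_q = 0, F_p = 0, F_q = 0, G_p = 0, G_q = -80/3 + (512/9)*q
D = EG - F^2 = 29/4 - (80/3)*q + (256/9)*q^2
expanded: Gamma^p_pp = (G E_p - 2F F_p + F E_q)/(2D), Gamma^p_pq = (G E_q - F G_p)/(2D), Gamma^p_qq = (2G F_q - G G_p - F G_q)/(2D), Gamma^q_pp = (2E F_p - E E_q - F E_p)/(2D), Gamma^q_pq = (E G_p - F E_q)/(2D), Gamma^q_qq = (E G_q - 2F F_q + F G_p)/(2D); substitute and cancel common factors


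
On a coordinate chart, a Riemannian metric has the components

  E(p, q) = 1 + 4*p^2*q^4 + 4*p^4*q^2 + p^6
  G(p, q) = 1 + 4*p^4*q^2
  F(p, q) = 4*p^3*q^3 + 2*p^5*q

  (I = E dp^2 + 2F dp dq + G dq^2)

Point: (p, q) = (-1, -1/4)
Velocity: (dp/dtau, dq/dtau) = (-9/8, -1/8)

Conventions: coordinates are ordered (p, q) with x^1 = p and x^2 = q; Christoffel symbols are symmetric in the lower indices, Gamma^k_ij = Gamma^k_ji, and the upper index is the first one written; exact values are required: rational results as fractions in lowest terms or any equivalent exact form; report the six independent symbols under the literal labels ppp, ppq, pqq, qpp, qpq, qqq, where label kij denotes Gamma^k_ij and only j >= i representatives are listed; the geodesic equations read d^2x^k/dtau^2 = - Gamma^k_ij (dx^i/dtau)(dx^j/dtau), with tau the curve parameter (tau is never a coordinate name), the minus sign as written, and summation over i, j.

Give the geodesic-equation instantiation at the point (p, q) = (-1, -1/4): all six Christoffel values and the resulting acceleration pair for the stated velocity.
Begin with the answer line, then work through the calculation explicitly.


Answer: Gamma_ppp = -225/161, Gamma_ppq = -72/161, Gamma_pqq = -144/161, Gamma_qpp = -100/161, Gamma_qpq = -32/161, Gamma_qqq = -64/161; accelerations (d^2p/dtau^2, d^2q/dtau^2) = (855/448, 95/112)

E = 145/64, F = 9/16, G = 5/4 at the point
E_p = -225/32, E_q = -9/4, F_p = -43/16, F_q = -11/4, G_p = -1, G_q = -2
EG - F^2 = 161/64;  g^inv = (64/161) * [[5/4, -9/16], [-9/16, 145/64]]
first-kind symbols [ij,l] = (1/2)(d_i g_jl + d_j g_il - d_l g_ij): [pp,p] = E_p/2 = -225/64, [pp,q] = F_p - E_q/2 = -25/16, [pq,p] = E_q/2 = -9/8, [pq,q] = G_p/2 = -1/2, [qq,p] = F_q - G_p/2 = -9/4, [qq,q] = G_q/2 = -1
Gamma^p_ij = (G*[ij,p] - F*[ij,q])/(EG - F^2), Gamma^q_ij = (E*[ij,q] - F*[ij,p])/(EG - F^2)
Gamma_ppp = -225/161, Gamma_ppq = -72/161, Gamma_pqq = -144/161, Gamma_qpp = -100/161, Gamma_qpq = -32/161, Gamma_qqq = -64/161
d^2p/dtau^2 = -(Gamma_ppp*(-9/8)^2 + 2*Gamma_ppq*(-9/8)*(-1/8) + Gamma_pqq*(-1/8)^2) = 855/448
d^2q/dtau^2 = -(Gamma_qpp*(-9/8)^2 + 2*Gamma_qpq*(-9/8)*(-1/8) + Gamma_qqq*(-1/8)^2) = 95/112


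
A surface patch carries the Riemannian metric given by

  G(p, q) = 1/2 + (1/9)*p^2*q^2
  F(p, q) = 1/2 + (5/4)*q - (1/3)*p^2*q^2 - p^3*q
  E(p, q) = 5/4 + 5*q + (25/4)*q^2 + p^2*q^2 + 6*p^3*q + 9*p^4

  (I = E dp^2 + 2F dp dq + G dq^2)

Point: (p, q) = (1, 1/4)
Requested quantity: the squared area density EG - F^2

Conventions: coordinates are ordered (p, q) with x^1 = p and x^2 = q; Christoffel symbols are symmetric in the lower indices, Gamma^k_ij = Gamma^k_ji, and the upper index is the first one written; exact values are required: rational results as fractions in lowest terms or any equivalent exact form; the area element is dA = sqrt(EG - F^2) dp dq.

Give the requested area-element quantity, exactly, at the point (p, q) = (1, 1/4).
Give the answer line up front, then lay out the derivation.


Answer: EG - F^2 = 60149/9216

E = 861/64, F = 13/24, G = 73/144; EG - F^2 = 60149/9216


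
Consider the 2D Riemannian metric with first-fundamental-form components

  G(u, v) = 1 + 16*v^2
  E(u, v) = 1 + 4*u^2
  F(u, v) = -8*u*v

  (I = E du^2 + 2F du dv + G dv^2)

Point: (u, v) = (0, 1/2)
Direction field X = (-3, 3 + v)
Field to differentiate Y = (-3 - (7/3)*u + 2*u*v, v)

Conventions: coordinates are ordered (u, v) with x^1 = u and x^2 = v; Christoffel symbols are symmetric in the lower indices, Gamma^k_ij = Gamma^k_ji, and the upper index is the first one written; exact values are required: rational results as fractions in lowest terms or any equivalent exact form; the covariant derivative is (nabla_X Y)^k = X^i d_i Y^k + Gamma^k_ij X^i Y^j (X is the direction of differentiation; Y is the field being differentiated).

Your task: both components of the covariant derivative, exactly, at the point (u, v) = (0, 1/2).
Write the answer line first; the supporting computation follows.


Answer: (nabla_X Y)^u = 4, (nabla_X Y)^v = -9/10

E = 1, F = 0, G = 5 at the point
E_u = 0, E_v = 0, F_u = -4, F_v = 0, G_u = 0, G_v = 16
EG - F^2 = 5;  g^inv = (1/5) * [[5, 0], [0, 1]]
first-kind symbols [ij,l] = (1/2)(d_i g_jl + d_j g_il - d_l g_ij): [uu,u] = E_u/2 = 0, [uu,v] = F_u - E_v/2 = -4, [uv,u] = E_v/2 = 0, [uv,v] = G_u/2 = 0, [vv,u] = F_v - G_u/2 = 0, [vv,v] = G_v/2 = 8
Gamma^u_ij = (G*[ij,u] - F*[ij,v])/(EG - F^2), Gamma^v_ij = (E*[ij,v] - F*[ij,u])/(EG - F^2)
Gamma_uuu = 0, Gamma_uuv = 0, Gamma_uvv = 0, Gamma_vuu = -4/5, Gamma_vuv = 0, Gamma_vvv = 8/5
X = (-3, 7/2), Y = (-3, 1/2) at the point


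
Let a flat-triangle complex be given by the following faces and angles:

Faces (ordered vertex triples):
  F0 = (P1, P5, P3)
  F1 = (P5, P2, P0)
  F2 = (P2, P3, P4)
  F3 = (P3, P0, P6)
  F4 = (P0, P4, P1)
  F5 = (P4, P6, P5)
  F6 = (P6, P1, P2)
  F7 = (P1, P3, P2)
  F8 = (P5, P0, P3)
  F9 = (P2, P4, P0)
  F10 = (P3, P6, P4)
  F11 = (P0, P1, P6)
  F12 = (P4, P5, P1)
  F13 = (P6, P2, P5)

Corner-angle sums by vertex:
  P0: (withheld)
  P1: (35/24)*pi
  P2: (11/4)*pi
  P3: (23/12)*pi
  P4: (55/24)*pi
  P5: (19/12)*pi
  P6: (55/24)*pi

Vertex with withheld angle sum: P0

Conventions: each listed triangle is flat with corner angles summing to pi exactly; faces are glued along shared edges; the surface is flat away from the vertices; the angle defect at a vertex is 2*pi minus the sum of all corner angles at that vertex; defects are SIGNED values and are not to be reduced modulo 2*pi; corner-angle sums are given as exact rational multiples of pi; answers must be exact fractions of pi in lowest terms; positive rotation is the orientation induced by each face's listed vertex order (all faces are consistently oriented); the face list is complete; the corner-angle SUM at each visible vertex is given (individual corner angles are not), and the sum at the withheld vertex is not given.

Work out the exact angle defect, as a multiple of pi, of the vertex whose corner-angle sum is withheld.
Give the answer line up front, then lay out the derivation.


Answer: defect(P0) = (7/24)*pi

V = 7, E = 21, F = 14; chi = V - E + F = 0
Gauss-Bonnet: total defect = 2*pi*chi = 0; visible defects sum to (-7/24)*pi


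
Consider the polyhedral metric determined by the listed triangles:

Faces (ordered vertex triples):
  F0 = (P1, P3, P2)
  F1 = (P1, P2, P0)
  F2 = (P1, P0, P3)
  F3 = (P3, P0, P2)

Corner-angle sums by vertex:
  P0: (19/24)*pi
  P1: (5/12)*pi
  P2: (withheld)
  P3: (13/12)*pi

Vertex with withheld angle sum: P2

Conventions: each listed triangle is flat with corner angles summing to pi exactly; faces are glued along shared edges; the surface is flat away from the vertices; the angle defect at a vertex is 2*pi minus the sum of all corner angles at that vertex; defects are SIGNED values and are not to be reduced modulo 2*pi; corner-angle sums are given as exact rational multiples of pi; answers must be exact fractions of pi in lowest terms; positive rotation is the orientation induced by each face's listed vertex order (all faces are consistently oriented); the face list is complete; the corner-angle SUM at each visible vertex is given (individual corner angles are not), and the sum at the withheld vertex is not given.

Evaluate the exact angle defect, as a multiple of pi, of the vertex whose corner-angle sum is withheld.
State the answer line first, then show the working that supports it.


Answer: defect(P2) = (7/24)*pi

V = 4, E = 6, F = 4; chi = V - E + F = 2
Gauss-Bonnet: total defect = 2*pi*chi = 4*pi; visible defects sum to (89/24)*pi


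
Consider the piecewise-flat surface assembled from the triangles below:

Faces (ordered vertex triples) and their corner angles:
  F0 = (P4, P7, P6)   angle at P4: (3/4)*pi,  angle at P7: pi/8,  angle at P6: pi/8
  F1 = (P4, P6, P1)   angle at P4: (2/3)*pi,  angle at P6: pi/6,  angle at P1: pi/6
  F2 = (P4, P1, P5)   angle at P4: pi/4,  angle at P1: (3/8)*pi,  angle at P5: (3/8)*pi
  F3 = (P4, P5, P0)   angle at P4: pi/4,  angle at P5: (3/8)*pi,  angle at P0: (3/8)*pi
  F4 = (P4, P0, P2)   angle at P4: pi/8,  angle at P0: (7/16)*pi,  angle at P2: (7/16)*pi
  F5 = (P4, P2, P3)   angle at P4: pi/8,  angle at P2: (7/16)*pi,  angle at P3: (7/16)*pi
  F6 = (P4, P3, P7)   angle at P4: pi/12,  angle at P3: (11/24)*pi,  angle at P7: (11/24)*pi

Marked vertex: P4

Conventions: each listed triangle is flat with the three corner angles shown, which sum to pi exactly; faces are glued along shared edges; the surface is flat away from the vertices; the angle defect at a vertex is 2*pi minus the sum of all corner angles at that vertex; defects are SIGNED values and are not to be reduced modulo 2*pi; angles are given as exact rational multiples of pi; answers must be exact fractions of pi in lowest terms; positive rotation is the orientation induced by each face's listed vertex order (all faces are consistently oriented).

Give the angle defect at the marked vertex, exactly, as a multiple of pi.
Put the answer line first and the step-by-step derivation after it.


Answer: defect(P4) = -pi/4

Sum of corner angles at P4: (9/4)*pi
defect = 2*pi - (9/4)*pi


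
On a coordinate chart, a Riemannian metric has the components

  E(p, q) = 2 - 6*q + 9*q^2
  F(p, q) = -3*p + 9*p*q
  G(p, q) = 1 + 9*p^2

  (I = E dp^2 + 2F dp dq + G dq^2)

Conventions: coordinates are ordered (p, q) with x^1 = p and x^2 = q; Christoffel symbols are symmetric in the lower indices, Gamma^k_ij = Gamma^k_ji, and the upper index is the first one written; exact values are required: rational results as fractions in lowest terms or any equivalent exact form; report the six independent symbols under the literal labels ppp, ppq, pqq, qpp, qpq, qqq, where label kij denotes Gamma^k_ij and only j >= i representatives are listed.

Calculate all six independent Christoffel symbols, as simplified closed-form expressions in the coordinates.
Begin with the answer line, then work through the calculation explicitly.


Answer: Gamma_ppp = 0, Gamma_ppq = (9*q - 3)/(9*p^2 + 9*q^2 - 6*q + 2), Gamma_pqq = 0, Gamma_qpp = 0, Gamma_qpq = 9*p/(9*p^2 + 9*q^2 - 6*q + 2), Gamma_qqq = 0

E = 2 - 6*q + 9*q^2; F = -3*p + 9*p*q; G = 1 + 9*p^2
Gamma^k_ij = (1/2) g^{kl} (d_i g_jl + d_j g_il - d_l g_ij), with g^inv = (1/(EG-F^2)) [[G, -F], [-F, E]]
first partials: E_p = 0, E_q = -6 + 18*q, F_p = -3 + 9*q, F_q = 9*p, G_p = 18*p, G_q = 0
D = EG - F^2 = 2 - 6*q + 9*q^2 + 9*p^2
expanded: Gamma^p_pp = (G E_p - 2F F_p + F E_q)/(2D), Gamma^p_pq = (G E_q - F G_p)/(2D), Gamma^p_qq = (2G F_q - G G_p - F G_q)/(2D), Gamma^q_pp = (2E F_p - E E_q - F E_p)/(2D), Gamma^q_pq = (E G_p - F E_q)/(2D), Gamma^q_qq = (E G_q - 2F F_q + F G_p)/(2D); substitute and cancel common factors


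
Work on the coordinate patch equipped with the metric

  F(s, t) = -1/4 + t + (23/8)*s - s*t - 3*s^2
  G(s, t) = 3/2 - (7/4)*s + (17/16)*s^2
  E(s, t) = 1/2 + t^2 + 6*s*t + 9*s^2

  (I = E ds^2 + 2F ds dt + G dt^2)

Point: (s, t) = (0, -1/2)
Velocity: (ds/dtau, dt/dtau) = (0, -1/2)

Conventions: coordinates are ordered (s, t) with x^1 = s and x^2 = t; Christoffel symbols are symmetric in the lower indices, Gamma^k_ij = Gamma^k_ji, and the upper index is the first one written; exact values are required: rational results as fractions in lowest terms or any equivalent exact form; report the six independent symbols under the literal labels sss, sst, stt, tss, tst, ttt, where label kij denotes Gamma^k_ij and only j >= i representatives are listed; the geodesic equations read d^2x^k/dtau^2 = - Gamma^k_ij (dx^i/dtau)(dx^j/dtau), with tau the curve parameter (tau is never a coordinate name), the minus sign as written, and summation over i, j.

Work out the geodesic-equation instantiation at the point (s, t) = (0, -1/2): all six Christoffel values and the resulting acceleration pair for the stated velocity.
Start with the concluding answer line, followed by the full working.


Answer: Gamma_sss = 7/6, Gamma_sst = -5/2, Gamma_stt = 5, Gamma_tss = 19/6, Gamma_tst = -11/6, Gamma_ttt = 5/2; accelerations (d^2s/dtau^2, d^2t/dtau^2) = (-5/4, -5/8)

E = 3/4, F = -3/4, G = 3/2 at the point
E_s = -3, E_t = -1, F_s = 27/8, F_t = 1, G_s = -7/4, G_t = 0
EG - F^2 = 9/16;  g^inv = (16/9) * [[3/2, 3/4], [3/4, 3/4]]
first-kind symbols [ij,l] = (1/2)(d_i g_jl + d_j g_il - d_l g_ij): [ss,s] = E_s/2 = -3/2, [ss,t] = F_s - E_t/2 = 31/8, [st,s] = E_t/2 = -1/2, [st,t] = G_s/2 = -7/8, [tt,s] = F_t - G_s/2 = 15/8, [tt,t] = G_t/2 = 0
Gamma^s_ij = (G*[ij,s] - F*[ij,t])/(EG - F^2), Gamma^t_ij = (E*[ij,t] - F*[ij,s])/(EG - F^2)
Gamma_sss = 7/6, Gamma_sst = -5/2, Gamma_stt = 5, Gamma_tss = 19/6, Gamma_tst = -11/6, Gamma_ttt = 5/2
d^2s/dtau^2 = -(Gamma_sss*(0)^2 + 2*Gamma_sst*(0)*(-1/2) + Gamma_stt*(-1/2)^2) = -5/4
d^2t/dtau^2 = -(Gamma_tss*(0)^2 + 2*Gamma_tst*(0)*(-1/2) + Gamma_ttt*(-1/2)^2) = -5/8
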